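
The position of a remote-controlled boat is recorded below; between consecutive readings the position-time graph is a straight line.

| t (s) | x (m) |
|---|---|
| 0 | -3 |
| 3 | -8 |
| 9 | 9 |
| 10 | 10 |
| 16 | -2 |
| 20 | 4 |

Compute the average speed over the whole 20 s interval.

2.05 m/s

Average speed = (total path length)/(elapsed time); on a piecewise-linear x-t graph the path length is Σ|Δx|.
0–3 s: |Δx| = |-8 − -3| = 5 m
3–9 s: |Δx| = |9 − -8| = 17 m
9–10 s: |Δx| = |10 − 9| = 1 m
10–16 s: |Δx| = |-2 − 10| = 12 m
16–20 s: |Δx| = |4 − -2| = 6 m
Total path = 41 m; average speed = 41/20 = 2.05 m/s.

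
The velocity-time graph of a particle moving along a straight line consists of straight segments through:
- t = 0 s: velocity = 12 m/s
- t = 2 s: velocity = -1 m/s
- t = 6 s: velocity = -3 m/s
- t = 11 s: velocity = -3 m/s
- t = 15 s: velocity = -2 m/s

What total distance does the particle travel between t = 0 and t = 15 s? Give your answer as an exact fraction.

574/13 m

Total distance travelled is ∫|v| dt — sum the magnitudes of each area piece.
0–2 s: v = 0 at t = 24/13 s; triangle areas 144/13 + 1/13 = 145/13 m
2–6 s: |½(-1 + -3)(4)| = 8 m
6–11 s: |-3| × 5 = 15 m
11–15 s: |½(-3 + -2)(4)| = 10 m
Total distance = 574/13 m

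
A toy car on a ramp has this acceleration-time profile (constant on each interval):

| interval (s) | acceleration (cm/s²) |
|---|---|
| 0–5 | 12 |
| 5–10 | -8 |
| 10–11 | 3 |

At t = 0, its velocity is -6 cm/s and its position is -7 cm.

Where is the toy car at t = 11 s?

298.5 cm

On each constant-a segment, Δv = aΔt and Δx = v₀Δt + ½aΔt²; chain segment to segment.
0–5 s: v starts -6 cm/s; Δx = -6·5 + ½·12·5² = 120 cm; v ends 54 cm/s.
5–10 s: v starts 54 cm/s; Δx = 54·5 + ½·-8·5² = 170 cm; v ends 14 cm/s.
10–11 s: v starts 14 cm/s; Δx = 14·1 + ½·3·1² = 15.5 cm; v ends 17 cm/s.
x(11) = -7 + Σ Δx = 298.5 cm.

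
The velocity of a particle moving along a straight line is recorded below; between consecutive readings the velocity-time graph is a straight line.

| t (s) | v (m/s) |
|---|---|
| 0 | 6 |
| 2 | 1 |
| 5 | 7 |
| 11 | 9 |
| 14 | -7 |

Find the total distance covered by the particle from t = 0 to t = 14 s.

Total distance travelled is ∫|v| dt — sum the magnitudes of each area piece.
0–2 s: |½(6 + 1)(2)| = 7 m
2–5 s: |½(1 + 7)(3)| = 12 m
5–11 s: |½(7 + 9)(6)| = 48 m
11–14 s: v = 0 at t = 12.6875 s; triangle areas 7.59375 + 4.59375 = 12.1875 m
Total distance = 79.1875 m

79.1875 m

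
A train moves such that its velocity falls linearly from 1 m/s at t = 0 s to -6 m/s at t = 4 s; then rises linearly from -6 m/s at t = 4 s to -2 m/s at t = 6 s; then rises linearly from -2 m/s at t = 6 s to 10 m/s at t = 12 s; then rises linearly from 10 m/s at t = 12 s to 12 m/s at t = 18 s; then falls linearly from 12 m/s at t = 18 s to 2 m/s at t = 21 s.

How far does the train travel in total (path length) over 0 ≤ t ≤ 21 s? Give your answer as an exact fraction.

921/7 m

Distance (not displacement) is the total path length: add the absolute areas under v-t.
0–4 s: v = 0 at t = 4/7 s; triangle areas 2/7 + 72/7 = 74/7 m
4–6 s: |½(-6 + -2)(2)| = 8 m
6–12 s: v = 0 at t = 7 s; triangle areas 1 + 25 = 26 m
12–18 s: |½(10 + 12)(6)| = 66 m
18–21 s: |½(12 + 2)(3)| = 21 m
Total distance = 921/7 m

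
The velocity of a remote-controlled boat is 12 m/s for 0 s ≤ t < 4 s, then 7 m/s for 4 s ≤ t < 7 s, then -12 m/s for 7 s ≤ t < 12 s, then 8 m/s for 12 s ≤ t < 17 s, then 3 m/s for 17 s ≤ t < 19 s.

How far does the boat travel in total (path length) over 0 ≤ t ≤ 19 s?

Total distance travelled is ∫|v| dt — sum the magnitudes of each area piece.
0–4 s: |12| × 4 = 48 m
4–7 s: |7| × 3 = 21 m
7–12 s: |-12| × 5 = 60 m
12–17 s: |8| × 5 = 40 m
17–19 s: |3| × 2 = 6 m
Total distance = 175 m

175 m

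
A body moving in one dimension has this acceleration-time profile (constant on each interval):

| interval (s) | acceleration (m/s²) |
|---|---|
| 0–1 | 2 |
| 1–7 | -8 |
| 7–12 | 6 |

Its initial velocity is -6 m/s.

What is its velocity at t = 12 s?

-22 m/s

Δv equals the area under the a-t graph; then v = v₀ + Δv.
0–1 s: 2 × 1 = 2 m/s
1–7 s: -8 × 6 = -48 m/s
7–12 s: 6 × 5 = 30 m/s
Δv = -16 m/s, so v(12) = -6 + (-16) = -22 m/s.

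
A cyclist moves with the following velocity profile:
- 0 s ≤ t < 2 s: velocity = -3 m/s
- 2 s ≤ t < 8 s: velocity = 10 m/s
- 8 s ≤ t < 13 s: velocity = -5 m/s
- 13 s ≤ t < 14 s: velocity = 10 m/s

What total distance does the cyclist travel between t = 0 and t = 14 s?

Distance (not displacement) is the total path length: add the absolute areas under v-t.
0–2 s: |-3| × 2 = 6 m
2–8 s: |10| × 6 = 60 m
8–13 s: |-5| × 5 = 25 m
13–14 s: |10| × 1 = 10 m
Total distance = 101 m

101 m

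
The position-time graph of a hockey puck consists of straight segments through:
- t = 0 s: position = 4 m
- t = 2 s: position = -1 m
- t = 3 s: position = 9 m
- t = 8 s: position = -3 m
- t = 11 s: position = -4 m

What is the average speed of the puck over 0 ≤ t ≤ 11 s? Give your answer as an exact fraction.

Average speed = (total path length)/(elapsed time); on a piecewise-linear x-t graph the path length is Σ|Δx|.
0–2 s: |Δx| = |-1 − 4| = 5 m
2–3 s: |Δx| = |9 − -1| = 10 m
3–8 s: |Δx| = |-3 − 9| = 12 m
8–11 s: |Δx| = |-4 − -3| = 1 m
Total path = 28 m; average speed = 28/11 = 28/11 m/s.

28/11 m/s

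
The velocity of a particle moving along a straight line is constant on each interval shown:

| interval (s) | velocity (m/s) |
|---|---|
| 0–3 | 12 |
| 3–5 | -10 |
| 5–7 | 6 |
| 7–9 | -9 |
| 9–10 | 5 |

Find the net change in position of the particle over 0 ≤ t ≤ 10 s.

15 m

Displacement is the signed area under the v-t curve.
0–3 s: 12 × 3 = 36 m
3–5 s: -10 × 2 = -20 m
5–7 s: 6 × 2 = 12 m
7–9 s: -9 × 2 = -18 m
9–10 s: 5 × 1 = 5 m
Net displacement = 15 m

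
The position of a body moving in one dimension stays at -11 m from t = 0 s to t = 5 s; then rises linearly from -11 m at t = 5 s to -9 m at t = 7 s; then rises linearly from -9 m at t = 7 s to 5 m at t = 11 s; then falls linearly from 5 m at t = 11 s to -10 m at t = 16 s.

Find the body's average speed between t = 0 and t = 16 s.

1.9375 m/s

Average speed = (total path length)/(elapsed time); on a piecewise-linear x-t graph the path length is Σ|Δx|.
0–5 s: |Δx| = |-11 − -11| = 0 m
5–7 s: |Δx| = |-9 − -11| = 2 m
7–11 s: |Δx| = |5 − -9| = 14 m
11–16 s: |Δx| = |-10 − 5| = 15 m
Total path = 31 m; average speed = 31/16 = 1.9375 m/s.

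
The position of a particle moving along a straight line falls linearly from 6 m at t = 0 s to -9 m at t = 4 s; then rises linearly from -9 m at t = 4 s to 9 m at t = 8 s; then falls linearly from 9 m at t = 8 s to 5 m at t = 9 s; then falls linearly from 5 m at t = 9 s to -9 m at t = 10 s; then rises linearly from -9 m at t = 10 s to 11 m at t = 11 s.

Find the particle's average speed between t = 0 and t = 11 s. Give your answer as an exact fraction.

Average speed = (total path length)/(elapsed time); on a piecewise-linear x-t graph the path length is Σ|Δx|.
0–4 s: |Δx| = |-9 − 6| = 15 m
4–8 s: |Δx| = |9 − -9| = 18 m
8–9 s: |Δx| = |5 − 9| = 4 m
9–10 s: |Δx| = |-9 − 5| = 14 m
10–11 s: |Δx| = |11 − -9| = 20 m
Total path = 71 m; average speed = 71/11 = 71/11 m/s.

71/11 m/s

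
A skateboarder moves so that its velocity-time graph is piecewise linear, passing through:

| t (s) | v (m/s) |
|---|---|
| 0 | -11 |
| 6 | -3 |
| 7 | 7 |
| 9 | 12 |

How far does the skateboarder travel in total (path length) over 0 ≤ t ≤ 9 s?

Total distance travelled is ∫|v| dt — sum the magnitudes of each area piece.
0–6 s: |½(-11 + -3)(6)| = 42 m
6–7 s: v = 0 at t = 6.3 s; triangle areas 0.45 + 2.45 = 2.9 m
7–9 s: |½(7 + 12)(2)| = 19 m
Total distance = 63.9 m

63.9 m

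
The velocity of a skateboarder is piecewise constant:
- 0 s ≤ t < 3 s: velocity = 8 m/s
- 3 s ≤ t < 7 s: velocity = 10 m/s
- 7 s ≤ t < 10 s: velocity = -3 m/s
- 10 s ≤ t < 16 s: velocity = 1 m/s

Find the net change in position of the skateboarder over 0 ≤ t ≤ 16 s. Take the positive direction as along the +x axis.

61 m

Displacement is the signed area under the v-t curve.
0–3 s: 8 × 3 = 24 m
3–7 s: 10 × 4 = 40 m
7–10 s: -3 × 3 = -9 m
10–16 s: 1 × 6 = 6 m
Net displacement = 61 m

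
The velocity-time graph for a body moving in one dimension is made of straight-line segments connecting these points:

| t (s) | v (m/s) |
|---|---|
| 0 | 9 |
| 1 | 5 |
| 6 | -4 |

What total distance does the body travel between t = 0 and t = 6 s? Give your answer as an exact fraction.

Total distance travelled is ∫|v| dt — sum the magnitudes of each area piece.
0–1 s: |½(9 + 5)(1)| = 7 m
1–6 s: v = 0 at t = 34/9 s; triangle areas 125/18 + 40/9 = 205/18 m
Total distance = 331/18 m

331/18 m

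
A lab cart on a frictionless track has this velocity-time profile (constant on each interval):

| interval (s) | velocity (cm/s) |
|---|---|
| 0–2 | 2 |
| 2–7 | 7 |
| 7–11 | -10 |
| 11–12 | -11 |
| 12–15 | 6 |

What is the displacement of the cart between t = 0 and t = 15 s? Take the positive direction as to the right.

6 cm

Net displacement equals the area under the velocity-time graph (areas below the axis count negative).
0–2 s: 2 × 2 = 4 cm
2–7 s: 7 × 5 = 35 cm
7–11 s: -10 × 4 = -40 cm
11–12 s: -11 × 1 = -11 cm
12–15 s: 6 × 3 = 18 cm
Net displacement = 6 cm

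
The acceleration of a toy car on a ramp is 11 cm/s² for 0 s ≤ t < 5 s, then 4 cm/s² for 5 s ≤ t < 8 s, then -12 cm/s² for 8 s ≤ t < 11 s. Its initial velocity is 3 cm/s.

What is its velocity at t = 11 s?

Δv equals the area under the a-t graph; then v = v₀ + Δv.
0–5 s: 11 × 5 = 55 cm/s
5–8 s: 4 × 3 = 12 cm/s
8–11 s: -12 × 3 = -36 cm/s
Δv = 31 cm/s, so v(11) = 3 + (31) = 34 cm/s.

34 cm/s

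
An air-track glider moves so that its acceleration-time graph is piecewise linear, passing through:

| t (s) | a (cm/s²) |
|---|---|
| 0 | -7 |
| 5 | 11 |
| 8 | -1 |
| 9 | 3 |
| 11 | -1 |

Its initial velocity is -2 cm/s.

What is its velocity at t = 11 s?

26 cm/s

Δv equals the area under the a-t graph; then v = v₀ + Δv.
0–5 s: ½(-7 + 11)(5) = 10 cm/s
5–8 s: ½(11 + -1)(3) = 15 cm/s
8–9 s: ½(-1 + 3)(1) = 1 cm/s
9–11 s: ½(3 + -1)(2) = 2 cm/s
Δv = 28 cm/s, so v(11) = -2 + (28) = 26 cm/s.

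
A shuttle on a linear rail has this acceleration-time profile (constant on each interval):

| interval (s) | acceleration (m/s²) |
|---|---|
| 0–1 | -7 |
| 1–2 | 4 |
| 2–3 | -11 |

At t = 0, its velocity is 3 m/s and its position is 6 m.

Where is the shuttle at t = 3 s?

On each constant-a segment, Δv = aΔt and Δx = v₀Δt + ½aΔt²; chain segment to segment.
0–1 s: v starts 3 m/s; Δx = 3·1 + ½·-7·1² = -0.5 m; v ends -4 m/s.
1–2 s: v starts -4 m/s; Δx = -4·1 + ½·4·1² = -2 m; v ends 0 m/s.
2–3 s: v starts 0 m/s; Δx = 0·1 + ½·-11·1² = -5.5 m; v ends -11 m/s.
x(3) = 6 + Σ Δx = -2 m.

-2 m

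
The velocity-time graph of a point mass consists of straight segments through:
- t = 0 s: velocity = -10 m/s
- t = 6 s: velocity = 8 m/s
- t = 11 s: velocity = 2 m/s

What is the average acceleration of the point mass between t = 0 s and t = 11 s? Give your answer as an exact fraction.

12/11 m/s²

Average acceleration = Δv/Δt = (2 − -10)/(11 − 0) = 12/11 m/s².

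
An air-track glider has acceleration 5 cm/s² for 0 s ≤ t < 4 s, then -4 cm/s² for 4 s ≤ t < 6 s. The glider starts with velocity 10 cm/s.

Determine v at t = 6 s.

22 cm/s

Δv equals the area under the a-t graph; then v = v₀ + Δv.
0–4 s: 5 × 4 = 20 cm/s
4–6 s: -4 × 2 = -8 cm/s
Δv = 12 cm/s, so v(6) = 10 + (12) = 22 cm/s.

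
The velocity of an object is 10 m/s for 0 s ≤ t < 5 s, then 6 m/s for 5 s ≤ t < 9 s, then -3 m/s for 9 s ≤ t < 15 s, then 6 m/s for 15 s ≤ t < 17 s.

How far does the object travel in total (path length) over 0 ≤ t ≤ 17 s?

Total distance travelled is ∫|v| dt — sum the magnitudes of each area piece.
0–5 s: |10| × 5 = 50 m
5–9 s: |6| × 4 = 24 m
9–15 s: |-3| × 6 = 18 m
15–17 s: |6| × 2 = 12 m
Total distance = 104 m

104 m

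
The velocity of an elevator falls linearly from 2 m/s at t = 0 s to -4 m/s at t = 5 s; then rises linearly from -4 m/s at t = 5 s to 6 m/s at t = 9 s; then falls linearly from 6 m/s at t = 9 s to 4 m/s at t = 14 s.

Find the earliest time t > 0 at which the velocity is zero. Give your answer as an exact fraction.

t = 5/3 s

v changes sign on 0–5 s (from 2 to -4); the graph is linear there, so v = 0 at t = 0 + (-2)·(5 − 0)/(-4 − 2) = 5/3 s.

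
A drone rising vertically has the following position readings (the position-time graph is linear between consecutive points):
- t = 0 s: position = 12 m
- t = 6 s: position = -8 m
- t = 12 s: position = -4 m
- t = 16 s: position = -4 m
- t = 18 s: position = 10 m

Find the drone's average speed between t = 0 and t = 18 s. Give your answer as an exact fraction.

Average speed = (total path length)/(elapsed time); on a piecewise-linear x-t graph the path length is Σ|Δx|.
0–6 s: |Δx| = |-8 − 12| = 20 m
6–12 s: |Δx| = |-4 − -8| = 4 m
12–16 s: |Δx| = |-4 − -4| = 0 m
16–18 s: |Δx| = |10 − -4| = 14 m
Total path = 38 m; average speed = 38/18 = 19/9 m/s.

19/9 m/s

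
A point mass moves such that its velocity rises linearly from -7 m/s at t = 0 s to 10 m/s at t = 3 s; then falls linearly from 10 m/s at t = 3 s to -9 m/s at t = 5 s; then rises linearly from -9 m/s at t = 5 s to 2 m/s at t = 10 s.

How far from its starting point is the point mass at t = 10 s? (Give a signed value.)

Displacement is the signed area under the v-t curve.
0–3 s: ½(-7 + 10)(3) = 4.5 m
3–5 s: ½(10 + -9)(2) = 1 m
5–10 s: ½(-9 + 2)(5) = -17.5 m
Net displacement = -12 m

-12 m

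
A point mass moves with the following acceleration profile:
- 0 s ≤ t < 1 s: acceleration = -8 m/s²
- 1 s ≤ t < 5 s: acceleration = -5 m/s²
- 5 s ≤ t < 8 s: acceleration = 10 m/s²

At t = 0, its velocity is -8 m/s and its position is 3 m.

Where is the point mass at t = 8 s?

-176 m

On each constant-a segment, Δv = aΔt and Δx = v₀Δt + ½aΔt²; chain segment to segment.
0–1 s: v starts -8 m/s; Δx = -8·1 + ½·-8·1² = -12 m; v ends -16 m/s.
1–5 s: v starts -16 m/s; Δx = -16·4 + ½·-5·4² = -104 m; v ends -36 m/s.
5–8 s: v starts -36 m/s; Δx = -36·3 + ½·10·3² = -63 m; v ends -6 m/s.
x(8) = 3 + Σ Δx = -176 m.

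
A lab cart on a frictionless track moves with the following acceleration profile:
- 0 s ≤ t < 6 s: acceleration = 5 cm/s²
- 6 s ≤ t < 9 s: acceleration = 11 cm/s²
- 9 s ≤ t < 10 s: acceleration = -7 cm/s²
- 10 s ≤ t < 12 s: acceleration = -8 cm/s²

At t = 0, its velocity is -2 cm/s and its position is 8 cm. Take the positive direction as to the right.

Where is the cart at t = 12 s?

On each constant-a segment, Δv = aΔt and Δx = v₀Δt + ½aΔt²; chain segment to segment.
0–6 s: v starts -2 cm/s; Δx = -2·6 + ½·5·6² = 78 cm; v ends 28 cm/s.
6–9 s: v starts 28 cm/s; Δx = 28·3 + ½·11·3² = 133.5 cm; v ends 61 cm/s.
9–10 s: v starts 61 cm/s; Δx = 61·1 + ½·-7·1² = 57.5 cm; v ends 54 cm/s.
10–12 s: v starts 54 cm/s; Δx = 54·2 + ½·-8·2² = 92 cm; v ends 38 cm/s.
x(12) = 8 + Σ Δx = 369 cm.

369 cm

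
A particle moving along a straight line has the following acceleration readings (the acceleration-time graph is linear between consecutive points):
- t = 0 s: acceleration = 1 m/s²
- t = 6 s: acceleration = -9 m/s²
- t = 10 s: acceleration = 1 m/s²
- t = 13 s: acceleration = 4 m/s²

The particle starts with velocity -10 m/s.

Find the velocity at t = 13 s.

Δv equals the area under the a-t graph; then v = v₀ + Δv.
0–6 s: ½(1 + -9)(6) = -24 m/s
6–10 s: ½(-9 + 1)(4) = -16 m/s
10–13 s: ½(1 + 4)(3) = 7.5 m/s
Δv = -32.5 m/s, so v(13) = -10 + (-32.5) = -42.5 m/s.

-42.5 m/s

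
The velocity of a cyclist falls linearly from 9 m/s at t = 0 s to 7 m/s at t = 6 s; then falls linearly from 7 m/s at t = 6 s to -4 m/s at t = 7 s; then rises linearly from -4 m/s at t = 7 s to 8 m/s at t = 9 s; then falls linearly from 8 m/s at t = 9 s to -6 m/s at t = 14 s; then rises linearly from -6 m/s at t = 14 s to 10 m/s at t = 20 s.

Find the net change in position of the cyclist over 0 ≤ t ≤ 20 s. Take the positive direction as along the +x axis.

70.5 m

Displacement is the signed area under the v-t curve.
0–6 s: ½(9 + 7)(6) = 48 m
6–7 s: ½(7 + -4)(1) = 1.5 m
7–9 s: ½(-4 + 8)(2) = 4 m
9–14 s: ½(8 + -6)(5) = 5 m
14–20 s: ½(-6 + 10)(6) = 12 m
Net displacement = 70.5 m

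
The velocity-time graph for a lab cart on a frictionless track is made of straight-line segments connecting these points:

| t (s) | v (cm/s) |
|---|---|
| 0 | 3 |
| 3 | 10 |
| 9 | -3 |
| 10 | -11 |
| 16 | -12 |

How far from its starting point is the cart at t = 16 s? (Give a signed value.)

-35.5 cm

Net displacement equals the area under the velocity-time graph (areas below the axis count negative).
0–3 s: ½(3 + 10)(3) = 19.5 cm
3–9 s: ½(10 + -3)(6) = 21 cm
9–10 s: ½(-3 + -11)(1) = -7 cm
10–16 s: ½(-11 + -12)(6) = -69 cm
Net displacement = -35.5 cm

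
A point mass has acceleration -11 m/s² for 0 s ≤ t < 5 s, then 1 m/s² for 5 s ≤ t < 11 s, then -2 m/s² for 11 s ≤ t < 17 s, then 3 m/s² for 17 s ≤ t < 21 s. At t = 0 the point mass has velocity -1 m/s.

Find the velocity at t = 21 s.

Δv equals the area under the a-t graph; then v = v₀ + Δv.
0–5 s: -11 × 5 = -55 m/s
5–11 s: 1 × 6 = 6 m/s
11–17 s: -2 × 6 = -12 m/s
17–21 s: 3 × 4 = 12 m/s
Δv = -49 m/s, so v(21) = -1 + (-49) = -50 m/s.

-50 m/s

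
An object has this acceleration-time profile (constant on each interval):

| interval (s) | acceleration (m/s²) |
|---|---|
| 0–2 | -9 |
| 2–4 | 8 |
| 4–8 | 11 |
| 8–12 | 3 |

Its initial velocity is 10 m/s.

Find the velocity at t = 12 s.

64 m/s

Δv equals the area under the a-t graph; then v = v₀ + Δv.
0–2 s: -9 × 2 = -18 m/s
2–4 s: 8 × 2 = 16 m/s
4–8 s: 11 × 4 = 44 m/s
8–12 s: 3 × 4 = 12 m/s
Δv = 54 m/s, so v(12) = 10 + (54) = 64 m/s.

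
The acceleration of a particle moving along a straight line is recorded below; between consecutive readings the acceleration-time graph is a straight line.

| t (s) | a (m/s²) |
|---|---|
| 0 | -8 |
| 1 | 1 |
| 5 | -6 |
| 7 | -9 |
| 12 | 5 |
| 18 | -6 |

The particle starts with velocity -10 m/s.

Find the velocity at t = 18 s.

-51.5 m/s

Δv equals the area under the a-t graph; then v = v₀ + Δv.
0–1 s: ½(-8 + 1)(1) = -3.5 m/s
1–5 s: ½(1 + -6)(4) = -10 m/s
5–7 s: ½(-6 + -9)(2) = -15 m/s
7–12 s: ½(-9 + 5)(5) = -10 m/s
12–18 s: ½(5 + -6)(6) = -3 m/s
Δv = -41.5 m/s, so v(18) = -10 + (-41.5) = -51.5 m/s.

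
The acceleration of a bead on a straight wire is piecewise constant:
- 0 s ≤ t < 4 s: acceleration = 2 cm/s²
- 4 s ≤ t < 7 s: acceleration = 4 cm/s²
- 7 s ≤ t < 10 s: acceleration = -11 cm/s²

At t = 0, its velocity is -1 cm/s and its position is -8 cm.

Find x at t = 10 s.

50.5 cm

On each constant-a segment, Δv = aΔt and Δx = v₀Δt + ½aΔt²; chain segment to segment.
0–4 s: v starts -1 cm/s; Δx = -1·4 + ½·2·4² = 12 cm; v ends 7 cm/s.
4–7 s: v starts 7 cm/s; Δx = 7·3 + ½·4·3² = 39 cm; v ends 19 cm/s.
7–10 s: v starts 19 cm/s; Δx = 19·3 + ½·-11·3² = 7.5 cm; v ends -14 cm/s.
x(10) = -8 + Σ Δx = 50.5 cm.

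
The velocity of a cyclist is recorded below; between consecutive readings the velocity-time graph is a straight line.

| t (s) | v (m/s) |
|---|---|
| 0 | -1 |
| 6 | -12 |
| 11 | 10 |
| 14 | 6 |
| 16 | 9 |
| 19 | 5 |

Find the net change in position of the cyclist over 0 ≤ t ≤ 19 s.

Displacement is the signed area under the v-t curve.
0–6 s: ½(-1 + -12)(6) = -39 m
6–11 s: ½(-12 + 10)(5) = -5 m
11–14 s: ½(10 + 6)(3) = 24 m
14–16 s: ½(6 + 9)(2) = 15 m
16–19 s: ½(9 + 5)(3) = 21 m
Net displacement = 16 m

16 m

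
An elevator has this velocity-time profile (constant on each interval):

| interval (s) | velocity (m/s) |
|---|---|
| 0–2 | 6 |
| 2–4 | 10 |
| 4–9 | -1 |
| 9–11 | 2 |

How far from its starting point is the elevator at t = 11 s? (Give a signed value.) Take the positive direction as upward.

Displacement is the signed area under the v-t curve.
0–2 s: 6 × 2 = 12 m
2–4 s: 10 × 2 = 20 m
4–9 s: -1 × 5 = -5 m
9–11 s: 2 × 2 = 4 m
Net displacement = 31 m

31 m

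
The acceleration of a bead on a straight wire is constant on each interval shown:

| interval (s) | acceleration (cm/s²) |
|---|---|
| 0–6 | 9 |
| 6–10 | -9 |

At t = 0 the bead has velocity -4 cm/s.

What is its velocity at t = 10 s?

Δv equals the area under the a-t graph; then v = v₀ + Δv.
0–6 s: 9 × 6 = 54 cm/s
6–10 s: -9 × 4 = -36 cm/s
Δv = 18 cm/s, so v(10) = -4 + (18) = 14 cm/s.

14 cm/s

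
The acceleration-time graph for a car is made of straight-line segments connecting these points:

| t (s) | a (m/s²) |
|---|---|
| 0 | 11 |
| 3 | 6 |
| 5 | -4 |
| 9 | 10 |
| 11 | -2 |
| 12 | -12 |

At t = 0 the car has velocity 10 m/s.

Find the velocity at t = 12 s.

Δv equals the area under the a-t graph; then v = v₀ + Δv.
0–3 s: ½(11 + 6)(3) = 25.5 m/s
3–5 s: ½(6 + -4)(2) = 2 m/s
5–9 s: ½(-4 + 10)(4) = 12 m/s
9–11 s: ½(10 + -2)(2) = 8 m/s
11–12 s: ½(-2 + -12)(1) = -7 m/s
Δv = 40.5 m/s, so v(12) = 10 + (40.5) = 50.5 m/s.

50.5 m/s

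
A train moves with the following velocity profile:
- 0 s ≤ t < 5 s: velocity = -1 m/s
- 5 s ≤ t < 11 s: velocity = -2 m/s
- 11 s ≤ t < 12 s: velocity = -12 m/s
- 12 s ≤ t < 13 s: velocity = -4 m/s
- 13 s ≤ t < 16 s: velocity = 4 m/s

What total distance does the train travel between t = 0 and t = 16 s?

Distance (not displacement) is the total path length: add the absolute areas under v-t.
0–5 s: |-1| × 5 = 5 m
5–11 s: |-2| × 6 = 12 m
11–12 s: |-12| × 1 = 12 m
12–13 s: |-4| × 1 = 4 m
13–16 s: |4| × 3 = 12 m
Total distance = 45 m

45 m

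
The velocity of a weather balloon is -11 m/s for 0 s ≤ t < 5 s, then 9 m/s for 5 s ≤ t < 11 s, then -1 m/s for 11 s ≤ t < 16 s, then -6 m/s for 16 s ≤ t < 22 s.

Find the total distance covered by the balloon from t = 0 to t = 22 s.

Distance (not displacement) is the total path length: add the absolute areas under v-t.
0–5 s: |-11| × 5 = 55 m
5–11 s: |9| × 6 = 54 m
11–16 s: |-1| × 5 = 5 m
16–22 s: |-6| × 6 = 36 m
Total distance = 150 m

150 m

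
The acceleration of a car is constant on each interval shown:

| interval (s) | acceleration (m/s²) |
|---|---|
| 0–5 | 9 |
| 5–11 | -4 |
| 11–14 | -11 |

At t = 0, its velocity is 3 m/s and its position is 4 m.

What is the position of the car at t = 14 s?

370 m

On each constant-a segment, Δv = aΔt and Δx = v₀Δt + ½aΔt²; chain segment to segment.
0–5 s: v starts 3 m/s; Δx = 3·5 + ½·9·5² = 127.5 m; v ends 48 m/s.
5–11 s: v starts 48 m/s; Δx = 48·6 + ½·-4·6² = 216 m; v ends 24 m/s.
11–14 s: v starts 24 m/s; Δx = 24·3 + ½·-11·3² = 22.5 m; v ends -9 m/s.
x(14) = 4 + Σ Δx = 370 m.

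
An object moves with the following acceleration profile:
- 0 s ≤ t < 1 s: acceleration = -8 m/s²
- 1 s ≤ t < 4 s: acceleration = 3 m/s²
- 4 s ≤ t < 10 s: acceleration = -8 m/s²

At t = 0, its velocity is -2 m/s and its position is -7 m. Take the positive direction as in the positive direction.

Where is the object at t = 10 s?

-179.5 m

On each constant-a segment, Δv = aΔt and Δx = v₀Δt + ½aΔt²; chain segment to segment.
0–1 s: v starts -2 m/s; Δx = -2·1 + ½·-8·1² = -6 m; v ends -10 m/s.
1–4 s: v starts -10 m/s; Δx = -10·3 + ½·3·3² = -16.5 m; v ends -1 m/s.
4–10 s: v starts -1 m/s; Δx = -1·6 + ½·-8·6² = -150 m; v ends -49 m/s.
x(10) = -7 + Σ Δx = -179.5 m.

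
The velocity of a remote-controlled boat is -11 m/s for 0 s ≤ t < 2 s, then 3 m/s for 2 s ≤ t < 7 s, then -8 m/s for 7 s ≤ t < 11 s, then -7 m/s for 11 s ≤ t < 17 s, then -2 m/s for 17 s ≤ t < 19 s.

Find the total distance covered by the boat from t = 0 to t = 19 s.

115 m

Distance (not displacement) is the total path length: add the absolute areas under v-t.
0–2 s: |-11| × 2 = 22 m
2–7 s: |3| × 5 = 15 m
7–11 s: |-8| × 4 = 32 m
11–17 s: |-7| × 6 = 42 m
17–19 s: |-2| × 2 = 4 m
Total distance = 115 m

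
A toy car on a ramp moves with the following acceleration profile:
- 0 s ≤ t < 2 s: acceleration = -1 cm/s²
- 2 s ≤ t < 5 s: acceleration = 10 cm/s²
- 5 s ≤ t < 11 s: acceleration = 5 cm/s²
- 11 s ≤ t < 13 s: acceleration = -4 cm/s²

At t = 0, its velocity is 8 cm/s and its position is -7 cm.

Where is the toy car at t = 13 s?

500 cm

On each constant-a segment, Δv = aΔt and Δx = v₀Δt + ½aΔt²; chain segment to segment.
0–2 s: v starts 8 cm/s; Δx = 8·2 + ½·-1·2² = 14 cm; v ends 6 cm/s.
2–5 s: v starts 6 cm/s; Δx = 6·3 + ½·10·3² = 63 cm; v ends 36 cm/s.
5–11 s: v starts 36 cm/s; Δx = 36·6 + ½·5·6² = 306 cm; v ends 66 cm/s.
11–13 s: v starts 66 cm/s; Δx = 66·2 + ½·-4·2² = 124 cm; v ends 58 cm/s.
x(13) = -7 + Σ Δx = 500 cm.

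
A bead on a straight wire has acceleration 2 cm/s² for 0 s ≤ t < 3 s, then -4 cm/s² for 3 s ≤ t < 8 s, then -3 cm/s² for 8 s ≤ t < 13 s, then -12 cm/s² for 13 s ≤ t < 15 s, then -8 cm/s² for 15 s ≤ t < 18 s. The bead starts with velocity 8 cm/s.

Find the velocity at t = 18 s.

Δv equals the area under the a-t graph; then v = v₀ + Δv.
0–3 s: 2 × 3 = 6 cm/s
3–8 s: -4 × 5 = -20 cm/s
8–13 s: -3 × 5 = -15 cm/s
13–15 s: -12 × 2 = -24 cm/s
15–18 s: -8 × 3 = -24 cm/s
Δv = -77 cm/s, so v(18) = 8 + (-77) = -69 cm/s.

-69 cm/s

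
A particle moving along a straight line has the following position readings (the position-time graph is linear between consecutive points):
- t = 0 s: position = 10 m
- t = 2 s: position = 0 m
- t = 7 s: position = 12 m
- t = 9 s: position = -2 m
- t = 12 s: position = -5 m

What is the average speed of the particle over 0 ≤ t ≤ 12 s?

Average speed = (total path length)/(elapsed time); on a piecewise-linear x-t graph the path length is Σ|Δx|.
0–2 s: |Δx| = |0 − 10| = 10 m
2–7 s: |Δx| = |12 − 0| = 12 m
7–9 s: |Δx| = |-2 − 12| = 14 m
9–12 s: |Δx| = |-5 − -2| = 3 m
Total path = 39 m; average speed = 39/12 = 3.25 m/s.

3.25 m/s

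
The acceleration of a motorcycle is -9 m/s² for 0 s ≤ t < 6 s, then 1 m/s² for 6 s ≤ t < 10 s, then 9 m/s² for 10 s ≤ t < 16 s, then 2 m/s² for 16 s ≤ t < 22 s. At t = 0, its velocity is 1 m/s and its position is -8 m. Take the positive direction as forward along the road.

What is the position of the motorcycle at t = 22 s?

-434 m

On each constant-a segment, Δv = aΔt and Δx = v₀Δt + ½aΔt²; chain segment to segment.
0–6 s: v starts 1 m/s; Δx = 1·6 + ½·-9·6² = -156 m; v ends -53 m/s.
6–10 s: v starts -53 m/s; Δx = -53·4 + ½·1·4² = -204 m; v ends -49 m/s.
10–16 s: v starts -49 m/s; Δx = -49·6 + ½·9·6² = -132 m; v ends 5 m/s.
16–22 s: v starts 5 m/s; Δx = 5·6 + ½·2·6² = 66 m; v ends 17 m/s.
x(22) = -8 + Σ Δx = -434 m.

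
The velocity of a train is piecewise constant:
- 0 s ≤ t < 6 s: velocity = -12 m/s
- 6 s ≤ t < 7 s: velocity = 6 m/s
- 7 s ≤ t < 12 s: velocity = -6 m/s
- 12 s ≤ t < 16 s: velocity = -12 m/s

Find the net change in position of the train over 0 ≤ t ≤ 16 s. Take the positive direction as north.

Displacement is the signed area under the v-t curve.
0–6 s: -12 × 6 = -72 m
6–7 s: 6 × 1 = 6 m
7–12 s: -6 × 5 = -30 m
12–16 s: -12 × 4 = -48 m
Net displacement = -144 m

-144 m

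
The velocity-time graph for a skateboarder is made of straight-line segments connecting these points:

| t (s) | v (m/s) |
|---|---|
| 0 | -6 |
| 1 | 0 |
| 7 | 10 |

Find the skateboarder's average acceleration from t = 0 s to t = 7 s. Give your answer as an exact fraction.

16/7 m/s²

Average acceleration = Δv/Δt = (10 − -6)/(7 − 0) = 16/7 m/s².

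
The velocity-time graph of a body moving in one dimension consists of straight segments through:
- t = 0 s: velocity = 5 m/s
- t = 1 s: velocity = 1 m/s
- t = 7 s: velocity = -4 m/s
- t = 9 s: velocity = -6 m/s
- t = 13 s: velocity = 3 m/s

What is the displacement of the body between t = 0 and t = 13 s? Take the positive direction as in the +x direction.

-22 m

Displacement is the signed area under the v-t curve.
0–1 s: ½(5 + 1)(1) = 3 m
1–7 s: ½(1 + -4)(6) = -9 m
7–9 s: ½(-4 + -6)(2) = -10 m
9–13 s: ½(-6 + 3)(4) = -6 m
Net displacement = -22 m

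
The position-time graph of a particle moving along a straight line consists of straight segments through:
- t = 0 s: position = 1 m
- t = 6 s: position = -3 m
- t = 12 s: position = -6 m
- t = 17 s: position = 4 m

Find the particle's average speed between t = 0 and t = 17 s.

1 m/s

Average speed = (total path length)/(elapsed time); on a piecewise-linear x-t graph the path length is Σ|Δx|.
0–6 s: |Δx| = |-3 − 1| = 4 m
6–12 s: |Δx| = |-6 − -3| = 3 m
12–17 s: |Δx| = |4 − -6| = 10 m
Total path = 17 m; average speed = 17/17 = 1 m/s.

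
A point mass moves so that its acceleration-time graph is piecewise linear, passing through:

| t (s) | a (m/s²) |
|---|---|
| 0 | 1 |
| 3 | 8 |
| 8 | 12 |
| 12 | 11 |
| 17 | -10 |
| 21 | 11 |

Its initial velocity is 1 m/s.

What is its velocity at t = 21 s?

Δv equals the area under the a-t graph; then v = v₀ + Δv.
0–3 s: ½(1 + 8)(3) = 13.5 m/s
3–8 s: ½(8 + 12)(5) = 50 m/s
8–12 s: ½(12 + 11)(4) = 46 m/s
12–17 s: ½(11 + -10)(5) = 2.5 m/s
17–21 s: ½(-10 + 11)(4) = 2 m/s
Δv = 114 m/s, so v(21) = 1 + (114) = 115 m/s.

115 m/s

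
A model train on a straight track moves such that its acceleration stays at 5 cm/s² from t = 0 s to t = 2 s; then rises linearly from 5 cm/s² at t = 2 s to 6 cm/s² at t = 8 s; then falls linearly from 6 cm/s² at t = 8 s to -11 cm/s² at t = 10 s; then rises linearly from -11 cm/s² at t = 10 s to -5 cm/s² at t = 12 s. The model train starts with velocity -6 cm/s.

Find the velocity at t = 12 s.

16 cm/s

Δv equals the area under the a-t graph; then v = v₀ + Δv.
0–2 s: 5 × 2 = 10 cm/s
2–8 s: ½(5 + 6)(6) = 33 cm/s
8–10 s: ½(6 + -11)(2) = -5 cm/s
10–12 s: ½(-11 + -5)(2) = -16 cm/s
Δv = 22 cm/s, so v(12) = -6 + (22) = 16 cm/s.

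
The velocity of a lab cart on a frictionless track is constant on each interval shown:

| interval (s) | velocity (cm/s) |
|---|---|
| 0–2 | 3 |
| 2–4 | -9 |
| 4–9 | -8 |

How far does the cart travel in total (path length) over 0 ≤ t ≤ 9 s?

64 cm

Distance (not displacement) is the total path length: add the absolute areas under v-t.
0–2 s: |3| × 2 = 6 cm
2–4 s: |-9| × 2 = 18 cm
4–9 s: |-8| × 5 = 40 cm
Total distance = 64 cm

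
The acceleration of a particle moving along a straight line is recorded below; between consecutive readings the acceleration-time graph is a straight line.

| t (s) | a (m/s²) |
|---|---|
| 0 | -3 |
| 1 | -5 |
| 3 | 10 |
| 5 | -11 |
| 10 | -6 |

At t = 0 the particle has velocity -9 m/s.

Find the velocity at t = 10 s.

-51.5 m/s

Δv equals the area under the a-t graph; then v = v₀ + Δv.
0–1 s: ½(-3 + -5)(1) = -4 m/s
1–3 s: ½(-5 + 10)(2) = 5 m/s
3–5 s: ½(10 + -11)(2) = -1 m/s
5–10 s: ½(-11 + -6)(5) = -42.5 m/s
Δv = -42.5 m/s, so v(10) = -9 + (-42.5) = -51.5 m/s.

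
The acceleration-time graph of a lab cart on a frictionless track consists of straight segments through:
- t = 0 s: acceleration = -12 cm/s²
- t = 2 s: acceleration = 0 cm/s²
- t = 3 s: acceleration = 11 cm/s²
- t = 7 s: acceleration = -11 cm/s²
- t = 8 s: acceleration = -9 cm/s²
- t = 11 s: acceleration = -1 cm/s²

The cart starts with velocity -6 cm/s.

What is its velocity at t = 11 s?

-37.5 cm/s

Δv equals the area under the a-t graph; then v = v₀ + Δv.
0–2 s: ½(-12 + 0)(2) = -12 cm/s
2–3 s: ½(0 + 11)(1) = 5.5 cm/s
3–7 s: ½(11 + -11)(4) = 0 cm/s
7–8 s: ½(-11 + -9)(1) = -10 cm/s
8–11 s: ½(-9 + -1)(3) = -15 cm/s
Δv = -31.5 cm/s, so v(11) = -6 + (-31.5) = -37.5 cm/s.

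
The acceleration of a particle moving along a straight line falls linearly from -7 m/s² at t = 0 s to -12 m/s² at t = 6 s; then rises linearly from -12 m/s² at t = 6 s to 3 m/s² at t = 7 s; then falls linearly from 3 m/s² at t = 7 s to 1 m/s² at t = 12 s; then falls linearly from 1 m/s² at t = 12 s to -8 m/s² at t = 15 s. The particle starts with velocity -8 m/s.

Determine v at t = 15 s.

Δv equals the area under the a-t graph; then v = v₀ + Δv.
0–6 s: ½(-7 + -12)(6) = -57 m/s
6–7 s: ½(-12 + 3)(1) = -4.5 m/s
7–12 s: ½(3 + 1)(5) = 10 m/s
12–15 s: ½(1 + -8)(3) = -10.5 m/s
Δv = -62 m/s, so v(15) = -8 + (-62) = -70 m/s.

-70 m/s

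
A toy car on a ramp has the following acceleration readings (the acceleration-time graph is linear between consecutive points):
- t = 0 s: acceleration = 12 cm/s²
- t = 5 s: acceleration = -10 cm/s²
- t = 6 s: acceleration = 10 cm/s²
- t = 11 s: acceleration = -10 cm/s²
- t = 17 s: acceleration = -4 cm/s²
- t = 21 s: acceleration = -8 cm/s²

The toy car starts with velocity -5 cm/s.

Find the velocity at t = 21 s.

-66 cm/s

Δv equals the area under the a-t graph; then v = v₀ + Δv.
0–5 s: ½(12 + -10)(5) = 5 cm/s
5–6 s: ½(-10 + 10)(1) = 0 cm/s
6–11 s: ½(10 + -10)(5) = 0 cm/s
11–17 s: ½(-10 + -4)(6) = -42 cm/s
17–21 s: ½(-4 + -8)(4) = -24 cm/s
Δv = -61 cm/s, so v(21) = -5 + (-61) = -66 cm/s.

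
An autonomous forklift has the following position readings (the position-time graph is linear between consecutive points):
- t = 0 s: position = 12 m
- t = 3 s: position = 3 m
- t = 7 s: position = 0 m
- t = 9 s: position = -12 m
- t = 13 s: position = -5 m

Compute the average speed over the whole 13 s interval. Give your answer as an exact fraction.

Average speed = (total path length)/(elapsed time); on a piecewise-linear x-t graph the path length is Σ|Δx|.
0–3 s: |Δx| = |3 − 12| = 9 m
3–7 s: |Δx| = |0 − 3| = 3 m
7–9 s: |Δx| = |-12 − 0| = 12 m
9–13 s: |Δx| = |-5 − -12| = 7 m
Total path = 31 m; average speed = 31/13 = 31/13 m/s.

31/13 m/s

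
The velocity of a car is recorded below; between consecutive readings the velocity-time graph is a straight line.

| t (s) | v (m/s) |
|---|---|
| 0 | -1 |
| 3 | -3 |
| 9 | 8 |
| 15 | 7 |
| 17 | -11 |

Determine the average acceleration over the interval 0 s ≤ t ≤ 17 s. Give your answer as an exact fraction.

-10/17 m/s²

Average acceleration = Δv/Δt = (-11 − -1)/(17 − 0) = -10/17 m/s².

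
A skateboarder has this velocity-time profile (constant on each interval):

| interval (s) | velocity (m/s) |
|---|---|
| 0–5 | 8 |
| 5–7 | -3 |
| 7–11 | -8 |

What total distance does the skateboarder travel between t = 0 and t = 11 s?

Distance (not displacement) is the total path length: add the absolute areas under v-t.
0–5 s: |8| × 5 = 40 m
5–7 s: |-3| × 2 = 6 m
7–11 s: |-8| × 4 = 32 m
Total distance = 78 m

78 m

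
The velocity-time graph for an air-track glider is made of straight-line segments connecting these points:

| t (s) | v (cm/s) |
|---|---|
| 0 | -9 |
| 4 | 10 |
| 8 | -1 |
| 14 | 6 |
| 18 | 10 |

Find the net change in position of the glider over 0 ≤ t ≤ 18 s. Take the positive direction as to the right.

Displacement is the signed area under the v-t curve.
0–4 s: ½(-9 + 10)(4) = 2 cm
4–8 s: ½(10 + -1)(4) = 18 cm
8–14 s: ½(-1 + 6)(6) = 15 cm
14–18 s: ½(6 + 10)(4) = 32 cm
Net displacement = 67 cm

67 cm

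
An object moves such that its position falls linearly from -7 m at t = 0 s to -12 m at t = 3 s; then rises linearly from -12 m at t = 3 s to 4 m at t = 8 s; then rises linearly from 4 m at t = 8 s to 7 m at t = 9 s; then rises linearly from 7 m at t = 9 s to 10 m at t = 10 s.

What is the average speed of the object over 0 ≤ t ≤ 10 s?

2.7 m/s

Average speed = (total path length)/(elapsed time); on a piecewise-linear x-t graph the path length is Σ|Δx|.
0–3 s: |Δx| = |-12 − -7| = 5 m
3–8 s: |Δx| = |4 − -12| = 16 m
8–9 s: |Δx| = |7 − 4| = 3 m
9–10 s: |Δx| = |10 − 7| = 3 m
Total path = 27 m; average speed = 27/10 = 2.7 m/s.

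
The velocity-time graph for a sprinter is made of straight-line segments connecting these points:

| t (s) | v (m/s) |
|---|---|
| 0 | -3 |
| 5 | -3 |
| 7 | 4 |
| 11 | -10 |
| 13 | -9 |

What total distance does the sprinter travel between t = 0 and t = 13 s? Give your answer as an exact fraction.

Distance (not displacement) is the total path length: add the absolute areas under v-t.
0–5 s: |-3| × 5 = 15 m
5–7 s: v = 0 at t = 41/7 s; triangle areas 9/7 + 16/7 = 25/7 m
7–11 s: v = 0 at t = 57/7 s; triangle areas 16/7 + 100/7 = 116/7 m
11–13 s: |½(-10 + -9)(2)| = 19 m
Total distance = 379/7 m

379/7 m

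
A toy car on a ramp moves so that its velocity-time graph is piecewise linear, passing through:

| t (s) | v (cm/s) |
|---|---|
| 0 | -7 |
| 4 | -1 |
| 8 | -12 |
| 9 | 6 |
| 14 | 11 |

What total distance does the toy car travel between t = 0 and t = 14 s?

Total distance travelled is ∫|v| dt — sum the magnitudes of each area piece.
0–4 s: |½(-7 + -1)(4)| = 16 cm
4–8 s: |½(-1 + -12)(4)| = 26 cm
8–9 s: v = 0 at t = 26/3 s; triangle areas 4 + 1 = 5 cm
9–14 s: |½(6 + 11)(5)| = 42.5 cm
Total distance = 89.5 cm

89.5 cm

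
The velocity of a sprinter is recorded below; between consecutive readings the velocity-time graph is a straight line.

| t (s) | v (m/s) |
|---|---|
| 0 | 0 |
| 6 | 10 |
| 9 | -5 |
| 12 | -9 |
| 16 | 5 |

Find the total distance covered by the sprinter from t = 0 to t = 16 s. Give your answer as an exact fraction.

1101/14 m

Total distance travelled is ∫|v| dt — sum the magnitudes of each area piece.
0–6 s: |½(0 + 10)(6)| = 30 m
6–9 s: v = 0 at t = 8 s; triangle areas 10 + 2.5 = 12.5 m
9–12 s: |½(-5 + -9)(3)| = 21 m
12–16 s: v = 0 at t = 102/7 s; triangle areas 81/7 + 25/7 = 106/7 m
Total distance = 1101/14 m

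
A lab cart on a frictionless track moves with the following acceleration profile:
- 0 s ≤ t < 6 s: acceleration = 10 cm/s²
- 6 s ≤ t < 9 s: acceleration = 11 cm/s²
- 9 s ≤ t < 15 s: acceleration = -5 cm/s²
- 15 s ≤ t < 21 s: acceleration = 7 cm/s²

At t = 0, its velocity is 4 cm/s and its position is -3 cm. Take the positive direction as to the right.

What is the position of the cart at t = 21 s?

1462.5 cm

On each constant-a segment, Δv = aΔt and Δx = v₀Δt + ½aΔt²; chain segment to segment.
0–6 s: v starts 4 cm/s; Δx = 4·6 + ½·10·6² = 204 cm; v ends 64 cm/s.
6–9 s: v starts 64 cm/s; Δx = 64·3 + ½·11·3² = 241.5 cm; v ends 97 cm/s.
9–15 s: v starts 97 cm/s; Δx = 97·6 + ½·-5·6² = 492 cm; v ends 67 cm/s.
15–21 s: v starts 67 cm/s; Δx = 67·6 + ½·7·6² = 528 cm; v ends 109 cm/s.
x(21) = -3 + Σ Δx = 1462.5 cm.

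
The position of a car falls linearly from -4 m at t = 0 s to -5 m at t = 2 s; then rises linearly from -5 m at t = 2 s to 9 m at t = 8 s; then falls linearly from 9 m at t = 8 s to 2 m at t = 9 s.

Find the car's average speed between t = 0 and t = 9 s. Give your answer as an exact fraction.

Average speed = (total path length)/(elapsed time); on a piecewise-linear x-t graph the path length is Σ|Δx|.
0–2 s: |Δx| = |-5 − -4| = 1 m
2–8 s: |Δx| = |9 − -5| = 14 m
8–9 s: |Δx| = |2 − 9| = 7 m
Total path = 22 m; average speed = 22/9 = 22/9 m/s.

22/9 m/s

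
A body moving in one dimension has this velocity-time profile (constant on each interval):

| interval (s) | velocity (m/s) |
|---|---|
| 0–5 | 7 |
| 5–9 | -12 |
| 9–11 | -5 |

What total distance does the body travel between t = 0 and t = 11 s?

Distance (not displacement) is the total path length: add the absolute areas under v-t.
0–5 s: |7| × 5 = 35 m
5–9 s: |-12| × 4 = 48 m
9–11 s: |-5| × 2 = 10 m
Total distance = 93 m

93 m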